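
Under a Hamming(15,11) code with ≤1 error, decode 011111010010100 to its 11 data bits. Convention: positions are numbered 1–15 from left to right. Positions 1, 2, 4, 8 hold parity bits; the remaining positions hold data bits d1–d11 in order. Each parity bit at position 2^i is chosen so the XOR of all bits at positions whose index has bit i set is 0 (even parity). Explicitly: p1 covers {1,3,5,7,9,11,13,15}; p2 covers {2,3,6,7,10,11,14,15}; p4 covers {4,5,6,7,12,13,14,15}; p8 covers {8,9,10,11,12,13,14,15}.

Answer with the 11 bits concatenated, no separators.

s1 (pos 1,3,5,7,9,11,13,15): 0⊕1⊕1⊕0⊕0⊕1⊕1⊕0 = 0
s2 (pos 2,3,6,7,10,11,14,15): 1⊕1⊕1⊕0⊕0⊕1⊕0⊕0 = 0
s4 (pos 4,5,6,7,12,13,14,15): 1⊕1⊕1⊕0⊕0⊕1⊕0⊕0 = 0
s8 (pos 8,9,10,11,12,13,14,15): 1⊕0⊕0⊕1⊕0⊕1⊕0⊕0 = 1
Syndrome s8…s1 = 1000 → error at position 8.
Flip position 8: 011111010010100 → 011111000010100
Read data bits from positions 3,5,6,7,9,10,11,12,13,14,15: 11100010100

11100010100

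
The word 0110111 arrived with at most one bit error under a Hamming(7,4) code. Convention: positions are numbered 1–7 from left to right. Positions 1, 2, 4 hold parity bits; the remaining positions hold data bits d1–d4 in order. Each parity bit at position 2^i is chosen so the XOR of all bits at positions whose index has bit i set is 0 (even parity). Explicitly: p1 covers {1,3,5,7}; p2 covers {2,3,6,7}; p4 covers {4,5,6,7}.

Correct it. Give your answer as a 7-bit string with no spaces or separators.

s1 (pos 1,3,5,7): 0⊕1⊕1⊕1 = 1
s2 (pos 2,3,6,7): 1⊕1⊕1⊕1 = 0
s4 (pos 4,5,6,7): 0⊕1⊕1⊕1 = 1
Syndrome s4…s1 = 101 → error at position 5.
Flip position 5: 0110111 → 0110011

0110011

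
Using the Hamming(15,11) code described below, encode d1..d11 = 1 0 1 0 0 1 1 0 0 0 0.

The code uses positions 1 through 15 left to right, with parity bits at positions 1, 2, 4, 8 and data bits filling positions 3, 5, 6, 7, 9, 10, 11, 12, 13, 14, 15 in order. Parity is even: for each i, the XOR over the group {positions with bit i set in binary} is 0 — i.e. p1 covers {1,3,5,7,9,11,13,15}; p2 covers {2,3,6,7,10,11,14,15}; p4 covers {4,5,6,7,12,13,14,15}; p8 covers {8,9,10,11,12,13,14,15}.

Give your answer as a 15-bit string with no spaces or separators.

001101000110000

Place data at non-parity positions: p1 p2 1 p4 0 1 0 p8 0 1 1 0 0 0 0
p1 (pos 1,3,5,7,9,11,13,15): XOR of data positions = 1⊕0⊕0⊕0⊕1⊕0⊕0 = 0
p2 (pos 2,3,6,7,10,11,14,15): XOR of data positions = 1⊕1⊕0⊕1⊕1⊕0⊕0 = 0
p4 (pos 4,5,6,7,12,13,14,15): XOR of data positions = 0⊕1⊕0⊕0⊕0⊕0⊕0 = 1
p8 (pos 8,9,10,11,12,13,14,15): XOR of data positions = 0⊕1⊕1⊕0⊕0⊕0⊕0 = 0
Codeword: 001101000110000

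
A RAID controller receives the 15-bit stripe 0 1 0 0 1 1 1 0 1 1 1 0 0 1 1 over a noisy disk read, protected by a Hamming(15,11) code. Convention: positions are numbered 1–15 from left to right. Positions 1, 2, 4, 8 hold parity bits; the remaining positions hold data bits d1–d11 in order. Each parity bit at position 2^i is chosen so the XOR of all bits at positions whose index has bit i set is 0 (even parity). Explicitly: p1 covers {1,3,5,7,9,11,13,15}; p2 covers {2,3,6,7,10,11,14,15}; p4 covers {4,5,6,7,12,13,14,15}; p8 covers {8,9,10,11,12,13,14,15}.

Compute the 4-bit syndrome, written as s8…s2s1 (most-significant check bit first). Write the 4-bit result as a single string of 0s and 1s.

s1 (pos 1,3,5,7,9,11,13,15): 0⊕0⊕1⊕1⊕1⊕1⊕0⊕1 = 1
s2 (pos 2,3,6,7,10,11,14,15): 1⊕0⊕1⊕1⊕1⊕1⊕1⊕1 = 1
s4 (pos 4,5,6,7,12,13,14,15): 0⊕1⊕1⊕1⊕0⊕0⊕1⊕1 = 1
s8 (pos 8,9,10,11,12,13,14,15): 0⊕1⊕1⊕1⊕0⊕0⊕1⊕1 = 1
Syndrome s8…s1 = 1111 → error at position 15.

1111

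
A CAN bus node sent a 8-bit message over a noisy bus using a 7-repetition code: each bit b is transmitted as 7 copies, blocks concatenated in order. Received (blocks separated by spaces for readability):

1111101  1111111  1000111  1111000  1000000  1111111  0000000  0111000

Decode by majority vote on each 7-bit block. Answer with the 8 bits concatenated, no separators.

Block 1 (1111101): 6 ones → 1
Block 2 (1111111): 7 ones → 1
Block 3 (1000111): 4 ones → 1
Block 4 (1111000): 4 ones → 1
Block 5 (1000000): 1 one → 0
Block 6 (1111111): 7 ones → 1
Block 7 (0000000): 0 ones → 0
Block 8 (0111000): 3 ones → 0

11110100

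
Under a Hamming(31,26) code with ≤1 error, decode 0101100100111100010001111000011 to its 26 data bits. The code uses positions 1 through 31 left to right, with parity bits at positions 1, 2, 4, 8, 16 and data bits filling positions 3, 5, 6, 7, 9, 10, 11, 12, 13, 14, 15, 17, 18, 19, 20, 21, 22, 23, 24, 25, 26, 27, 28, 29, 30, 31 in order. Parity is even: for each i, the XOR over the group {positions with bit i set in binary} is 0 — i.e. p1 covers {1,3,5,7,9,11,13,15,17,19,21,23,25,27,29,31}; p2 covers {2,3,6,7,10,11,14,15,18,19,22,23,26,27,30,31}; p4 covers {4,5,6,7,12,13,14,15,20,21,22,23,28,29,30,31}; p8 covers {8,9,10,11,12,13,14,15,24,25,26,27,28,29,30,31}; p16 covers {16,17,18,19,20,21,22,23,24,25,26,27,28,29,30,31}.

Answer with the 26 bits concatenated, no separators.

s1 (pos 1,3,5,7,9,11,13,15,17,19,21,23,25,27,29,31): 0⊕0⊕1⊕0⊕0⊕1⊕1⊕0⊕0⊕0⊕0⊕1⊕1⊕0⊕0⊕1 = 0
s2 (pos 2,3,6,7,10,11,14,15,18,19,22,23,26,27,30,31): 1⊕0⊕0⊕0⊕0⊕1⊕1⊕0⊕1⊕0⊕1⊕1⊕0⊕0⊕1⊕1 = 0
s4 (pos 4,5,6,7,12,13,14,15,20,21,22,23,28,29,30,31): 1⊕1⊕0⊕0⊕1⊕1⊕1⊕0⊕0⊕0⊕1⊕1⊕0⊕0⊕1⊕1 = 1
s8 (pos 8,9,10,11,12,13,14,15,24,25,26,27,28,29,30,31): 1⊕0⊕0⊕1⊕1⊕1⊕1⊕0⊕1⊕1⊕0⊕0⊕0⊕0⊕1⊕1 = 1
s16 (pos 16,17,18,19,20,21,22,23,24,25,26,27,28,29,30,31): 0⊕0⊕1⊕0⊕0⊕0⊕1⊕1⊕1⊕1⊕0⊕0⊕0⊕0⊕1⊕1 = 1
Syndrome s16…s1 = 11100 → error at position 28.
Flip position 28: 0101100100111100010001111000011 → 0101100100111100010001111001011
Read data bits from positions 3,5,6,7,9,10,11,12,13,14,15,17,18,19,20,21,22,23,24,25,26,27,28,29,30,31: 01000011110010001111001011

01000011110010001111001011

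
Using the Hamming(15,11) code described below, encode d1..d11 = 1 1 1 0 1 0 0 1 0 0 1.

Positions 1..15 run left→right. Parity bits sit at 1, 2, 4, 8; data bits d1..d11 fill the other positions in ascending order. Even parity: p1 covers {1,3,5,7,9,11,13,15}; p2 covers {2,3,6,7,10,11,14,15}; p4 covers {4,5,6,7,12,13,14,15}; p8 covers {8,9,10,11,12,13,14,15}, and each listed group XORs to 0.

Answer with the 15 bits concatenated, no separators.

011011011001001

Place data at non-parity positions: p1 p2 1 p4 1 1 0 p8 1 0 0 1 0 0 1
p1 (pos 1,3,5,7,9,11,13,15): XOR of data positions = 1⊕1⊕0⊕1⊕0⊕0⊕1 = 0
p2 (pos 2,3,6,7,10,11,14,15): XOR of data positions = 1⊕1⊕0⊕0⊕0⊕0⊕1 = 1
p4 (pos 4,5,6,7,12,13,14,15): XOR of data positions = 1⊕1⊕0⊕1⊕0⊕0⊕1 = 0
p8 (pos 8,9,10,11,12,13,14,15): XOR of data positions = 1⊕0⊕0⊕1⊕0⊕0⊕1 = 1
Codeword: 011011011001001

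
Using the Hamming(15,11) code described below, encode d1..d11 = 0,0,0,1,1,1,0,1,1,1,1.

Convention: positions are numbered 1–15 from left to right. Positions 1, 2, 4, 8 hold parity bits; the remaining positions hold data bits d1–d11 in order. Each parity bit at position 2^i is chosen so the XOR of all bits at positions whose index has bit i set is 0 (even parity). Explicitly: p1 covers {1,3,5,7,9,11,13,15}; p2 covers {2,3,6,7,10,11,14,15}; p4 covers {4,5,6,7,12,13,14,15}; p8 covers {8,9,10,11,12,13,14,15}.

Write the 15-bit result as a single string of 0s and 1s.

000100101101111

Place data at non-parity positions: p1 p2 0 p4 0 0 1 p8 1 1 0 1 1 1 1
p1 (pos 1,3,5,7,9,11,13,15): XOR of data positions = 0⊕0⊕1⊕1⊕0⊕1⊕1 = 0
p2 (pos 2,3,6,7,10,11,14,15): XOR of data positions = 0⊕0⊕1⊕1⊕0⊕1⊕1 = 0
p4 (pos 4,5,6,7,12,13,14,15): XOR of data positions = 0⊕0⊕1⊕1⊕1⊕1⊕1 = 1
p8 (pos 8,9,10,11,12,13,14,15): XOR of data positions = 1⊕1⊕0⊕1⊕1⊕1⊕1 = 0
Codeword: 000100101101111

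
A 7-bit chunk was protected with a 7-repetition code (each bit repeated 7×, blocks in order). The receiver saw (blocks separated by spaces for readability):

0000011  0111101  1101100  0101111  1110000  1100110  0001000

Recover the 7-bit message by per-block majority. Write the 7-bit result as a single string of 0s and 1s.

Block 1 (0000011): 2 ones → 0
Block 2 (0111101): 5 ones → 1
Block 3 (1101100): 4 ones → 1
Block 4 (0101111): 5 ones → 1
Block 5 (1110000): 3 ones → 0
Block 6 (1100110): 4 ones → 1
Block 7 (0001000): 1 one → 0

0111010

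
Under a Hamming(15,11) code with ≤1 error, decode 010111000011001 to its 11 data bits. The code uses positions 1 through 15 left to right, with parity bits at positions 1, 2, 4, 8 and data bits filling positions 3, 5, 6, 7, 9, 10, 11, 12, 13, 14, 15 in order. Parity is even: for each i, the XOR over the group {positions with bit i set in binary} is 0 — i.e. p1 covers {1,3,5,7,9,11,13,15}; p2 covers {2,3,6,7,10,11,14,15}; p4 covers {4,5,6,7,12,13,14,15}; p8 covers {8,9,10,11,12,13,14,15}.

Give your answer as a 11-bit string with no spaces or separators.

01100011101

s1 (pos 1,3,5,7,9,11,13,15): 0⊕0⊕1⊕0⊕0⊕1⊕0⊕1 = 1
s2 (pos 2,3,6,7,10,11,14,15): 1⊕0⊕1⊕0⊕0⊕1⊕0⊕1 = 0
s4 (pos 4,5,6,7,12,13,14,15): 1⊕1⊕1⊕0⊕1⊕0⊕0⊕1 = 1
s8 (pos 8,9,10,11,12,13,14,15): 0⊕0⊕0⊕1⊕1⊕0⊕0⊕1 = 1
Syndrome s8…s1 = 1101 → error at position 13.
Flip position 13: 010111000011001 → 010111000011101
Read data bits from positions 3,5,6,7,9,10,11,12,13,14,15: 01100011101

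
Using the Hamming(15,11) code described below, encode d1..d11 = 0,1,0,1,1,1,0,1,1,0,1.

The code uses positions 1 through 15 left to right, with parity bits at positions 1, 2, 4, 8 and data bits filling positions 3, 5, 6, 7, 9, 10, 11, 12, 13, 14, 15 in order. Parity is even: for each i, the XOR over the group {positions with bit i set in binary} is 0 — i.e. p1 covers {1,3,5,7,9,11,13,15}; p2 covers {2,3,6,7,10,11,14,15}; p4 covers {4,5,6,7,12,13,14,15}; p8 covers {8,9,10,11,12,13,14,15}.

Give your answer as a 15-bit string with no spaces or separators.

110110111101101

Place data at non-parity positions: p1 p2 0 p4 1 0 1 p8 1 1 0 1 1 0 1
p1 (pos 1,3,5,7,9,11,13,15): XOR of data positions = 0⊕1⊕1⊕1⊕0⊕1⊕1 = 1
p2 (pos 2,3,6,7,10,11,14,15): XOR of data positions = 0⊕0⊕1⊕1⊕0⊕0⊕1 = 1
p4 (pos 4,5,6,7,12,13,14,15): XOR of data positions = 1⊕0⊕1⊕1⊕1⊕0⊕1 = 1
p8 (pos 8,9,10,11,12,13,14,15): XOR of data positions = 1⊕1⊕0⊕1⊕1⊕0⊕1 = 1
Codeword: 110110111101101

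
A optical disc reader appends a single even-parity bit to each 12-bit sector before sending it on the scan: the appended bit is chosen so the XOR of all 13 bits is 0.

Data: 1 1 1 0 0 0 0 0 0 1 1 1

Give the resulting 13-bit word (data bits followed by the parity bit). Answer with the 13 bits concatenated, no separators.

1110000001110

XOR of the 12 data bits: 1⊕1⊕1⊕0⊕0⊕0⊕0⊕0⊕0⊕1⊕1⊕1 = 0
Parity bit = 0 (so all 13 bits XOR to 0).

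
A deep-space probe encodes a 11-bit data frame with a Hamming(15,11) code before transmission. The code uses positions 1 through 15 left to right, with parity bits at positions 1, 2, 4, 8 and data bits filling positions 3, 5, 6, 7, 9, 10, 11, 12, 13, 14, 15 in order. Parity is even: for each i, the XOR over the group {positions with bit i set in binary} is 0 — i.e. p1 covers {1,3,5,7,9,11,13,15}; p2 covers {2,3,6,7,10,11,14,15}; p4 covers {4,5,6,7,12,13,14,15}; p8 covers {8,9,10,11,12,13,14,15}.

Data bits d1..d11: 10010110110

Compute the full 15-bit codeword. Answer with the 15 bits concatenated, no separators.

011100100110110

Place data at non-parity positions: p1 p2 1 p4 0 0 1 p8 0 1 1 0 1 1 0
p1 (pos 1,3,5,7,9,11,13,15): XOR of data positions = 1⊕0⊕1⊕0⊕1⊕1⊕0 = 0
p2 (pos 2,3,6,7,10,11,14,15): XOR of data positions = 1⊕0⊕1⊕1⊕1⊕1⊕0 = 1
p4 (pos 4,5,6,7,12,13,14,15): XOR of data positions = 0⊕0⊕1⊕0⊕1⊕1⊕0 = 1
p8 (pos 8,9,10,11,12,13,14,15): XOR of data positions = 0⊕1⊕1⊕0⊕1⊕1⊕0 = 0
Codeword: 011100100110110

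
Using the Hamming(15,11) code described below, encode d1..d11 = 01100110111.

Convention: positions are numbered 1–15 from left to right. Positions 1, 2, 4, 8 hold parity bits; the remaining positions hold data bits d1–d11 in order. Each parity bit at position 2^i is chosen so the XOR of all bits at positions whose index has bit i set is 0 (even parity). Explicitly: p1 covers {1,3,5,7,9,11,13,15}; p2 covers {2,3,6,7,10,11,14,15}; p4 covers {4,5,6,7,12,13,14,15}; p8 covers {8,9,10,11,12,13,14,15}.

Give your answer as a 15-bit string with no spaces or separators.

Place data at non-parity positions: p1 p2 0 p4 1 1 0 p8 0 1 1 0 1 1 1
p1 (pos 1,3,5,7,9,11,13,15): XOR of data positions = 0⊕1⊕0⊕0⊕1⊕1⊕1 = 0
p2 (pos 2,3,6,7,10,11,14,15): XOR of data positions = 0⊕1⊕0⊕1⊕1⊕1⊕1 = 1
p4 (pos 4,5,6,7,12,13,14,15): XOR of data positions = 1⊕1⊕0⊕0⊕1⊕1⊕1 = 1
p8 (pos 8,9,10,11,12,13,14,15): XOR of data positions = 0⊕1⊕1⊕0⊕1⊕1⊕1 = 1
Codeword: 010111010110111

010111010110111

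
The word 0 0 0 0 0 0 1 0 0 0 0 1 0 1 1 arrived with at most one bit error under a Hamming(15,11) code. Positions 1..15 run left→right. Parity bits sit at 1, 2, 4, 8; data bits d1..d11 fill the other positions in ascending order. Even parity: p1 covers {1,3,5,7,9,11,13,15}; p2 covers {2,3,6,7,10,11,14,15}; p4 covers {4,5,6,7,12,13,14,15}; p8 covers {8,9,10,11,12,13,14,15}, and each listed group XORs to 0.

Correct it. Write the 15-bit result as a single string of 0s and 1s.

s1 (pos 1,3,5,7,9,11,13,15): 0⊕0⊕0⊕1⊕0⊕0⊕0⊕1 = 0
s2 (pos 2,3,6,7,10,11,14,15): 0⊕0⊕0⊕1⊕0⊕0⊕1⊕1 = 1
s4 (pos 4,5,6,7,12,13,14,15): 0⊕0⊕0⊕1⊕1⊕0⊕1⊕1 = 0
s8 (pos 8,9,10,11,12,13,14,15): 0⊕0⊕0⊕0⊕1⊕0⊕1⊕1 = 1
Syndrome s8…s1 = 1010 → error at position 10.
Flip position 10: 000000100001011 → 000000100101011

000000100101011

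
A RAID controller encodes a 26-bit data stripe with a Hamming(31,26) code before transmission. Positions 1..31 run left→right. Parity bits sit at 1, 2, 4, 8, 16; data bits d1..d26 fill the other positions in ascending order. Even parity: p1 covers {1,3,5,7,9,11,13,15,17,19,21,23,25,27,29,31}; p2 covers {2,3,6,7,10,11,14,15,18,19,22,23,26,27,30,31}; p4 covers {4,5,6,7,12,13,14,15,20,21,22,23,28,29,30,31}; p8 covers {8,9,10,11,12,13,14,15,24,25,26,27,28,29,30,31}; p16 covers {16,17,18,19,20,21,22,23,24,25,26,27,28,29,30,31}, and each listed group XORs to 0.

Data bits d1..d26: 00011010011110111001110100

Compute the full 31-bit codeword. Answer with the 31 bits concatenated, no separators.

1001001010100111110111001110100

Place data at non-parity positions: p1 p2 0 p4 0 0 1 p8 1 0 1 0 0 1 1 p16 1 1 0 1 1 1 0 0 1 1 1 0 1 0 0
p1 (pos 1,3,5,7,9,11,13,15,17,19,21,23,25,27,29,31): XOR of data positions = 0⊕0⊕1⊕1⊕1⊕0⊕1⊕1⊕0⊕1⊕0⊕1⊕1⊕1⊕0 = 1
p2 (pos 2,3,6,7,10,11,14,15,18,19,22,23,26,27,30,31): XOR of data positions = 0⊕0⊕1⊕0⊕1⊕1⊕1⊕1⊕0⊕1⊕0⊕1⊕1⊕0⊕0 = 0
p4 (pos 4,5,6,7,12,13,14,15,20,21,22,23,28,29,30,31): XOR of data positions = 0⊕0⊕1⊕0⊕0⊕1⊕1⊕1⊕1⊕1⊕0⊕0⊕1⊕0⊕0 = 1
p8 (pos 8,9,10,11,12,13,14,15,24,25,26,27,28,29,30,31): XOR of data positions = 1⊕0⊕1⊕0⊕0⊕1⊕1⊕0⊕1⊕1⊕1⊕0⊕1⊕0⊕0 = 0
p16 (pos 16,17,18,19,20,21,22,23,24,25,26,27,28,29,30,31): XOR of data positions = 1⊕1⊕0⊕1⊕1⊕1⊕0⊕0⊕1⊕1⊕1⊕0⊕1⊕0⊕0 = 1
Codeword: 1001001010100111110111001110100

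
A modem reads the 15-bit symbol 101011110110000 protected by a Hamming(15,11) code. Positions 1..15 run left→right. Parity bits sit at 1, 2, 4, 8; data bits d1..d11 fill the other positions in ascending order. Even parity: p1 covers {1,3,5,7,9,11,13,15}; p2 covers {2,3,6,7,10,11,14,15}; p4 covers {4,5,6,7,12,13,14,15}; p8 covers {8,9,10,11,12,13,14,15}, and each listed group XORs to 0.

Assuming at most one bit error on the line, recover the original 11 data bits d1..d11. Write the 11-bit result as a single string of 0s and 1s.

s1 (pos 1,3,5,7,9,11,13,15): 1⊕1⊕1⊕1⊕0⊕1⊕0⊕0 = 1
s2 (pos 2,3,6,7,10,11,14,15): 0⊕1⊕1⊕1⊕1⊕1⊕0⊕0 = 1
s4 (pos 4,5,6,7,12,13,14,15): 0⊕1⊕1⊕1⊕0⊕0⊕0⊕0 = 1
s8 (pos 8,9,10,11,12,13,14,15): 1⊕0⊕1⊕1⊕0⊕0⊕0⊕0 = 1
Syndrome s8…s1 = 1111 → error at position 15.
Flip position 15: 101011110110000 → 101011110110001
Read data bits from positions 3,5,6,7,9,10,11,12,13,14,15: 11110110001

11110110001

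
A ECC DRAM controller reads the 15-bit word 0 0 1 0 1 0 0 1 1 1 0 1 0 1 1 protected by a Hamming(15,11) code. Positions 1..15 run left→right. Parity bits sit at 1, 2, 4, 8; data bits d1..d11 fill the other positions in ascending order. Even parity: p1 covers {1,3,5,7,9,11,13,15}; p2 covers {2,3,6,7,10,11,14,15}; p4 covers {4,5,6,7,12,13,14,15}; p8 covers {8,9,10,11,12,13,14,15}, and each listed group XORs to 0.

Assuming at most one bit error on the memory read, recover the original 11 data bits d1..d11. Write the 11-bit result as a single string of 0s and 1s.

s1 (pos 1,3,5,7,9,11,13,15): 0⊕1⊕1⊕0⊕1⊕0⊕0⊕1 = 0
s2 (pos 2,3,6,7,10,11,14,15): 0⊕1⊕0⊕0⊕1⊕0⊕1⊕1 = 0
s4 (pos 4,5,6,7,12,13,14,15): 0⊕1⊕0⊕0⊕1⊕0⊕1⊕1 = 0
s8 (pos 8,9,10,11,12,13,14,15): 1⊕1⊕1⊕0⊕1⊕0⊕1⊕1 = 0
Syndrome s8…s1 = 0000 → no error.
Read data bits from positions 3,5,6,7,9,10,11,12,13,14,15: 11001101011

11001101011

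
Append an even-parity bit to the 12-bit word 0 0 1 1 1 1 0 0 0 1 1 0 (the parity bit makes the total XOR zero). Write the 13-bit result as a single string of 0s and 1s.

XOR of the 12 data bits: 0⊕0⊕1⊕1⊕1⊕1⊕0⊕0⊕0⊕1⊕1⊕0 = 0
Parity bit = 0 (so all 13 bits XOR to 0).

0011110001100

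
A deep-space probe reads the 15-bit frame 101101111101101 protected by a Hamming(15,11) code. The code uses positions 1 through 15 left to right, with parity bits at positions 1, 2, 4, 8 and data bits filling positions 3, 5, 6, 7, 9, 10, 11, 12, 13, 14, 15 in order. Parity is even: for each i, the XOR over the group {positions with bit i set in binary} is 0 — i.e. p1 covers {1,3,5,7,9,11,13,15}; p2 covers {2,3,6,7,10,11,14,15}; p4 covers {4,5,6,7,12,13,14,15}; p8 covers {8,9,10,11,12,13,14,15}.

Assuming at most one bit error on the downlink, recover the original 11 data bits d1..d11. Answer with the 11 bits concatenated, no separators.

10111101101

s1 (pos 1,3,5,7,9,11,13,15): 1⊕1⊕0⊕1⊕1⊕0⊕1⊕1 = 0
s2 (pos 2,3,6,7,10,11,14,15): 0⊕1⊕1⊕1⊕1⊕0⊕0⊕1 = 1
s4 (pos 4,5,6,7,12,13,14,15): 1⊕0⊕1⊕1⊕1⊕1⊕0⊕1 = 0
s8 (pos 8,9,10,11,12,13,14,15): 1⊕1⊕1⊕0⊕1⊕1⊕0⊕1 = 0
Syndrome s8…s1 = 0010 → error at position 2.
Flip position 2: 101101111101101 → 111101111101101
Read data bits from positions 3,5,6,7,9,10,11,12,13,14,15: 10111101101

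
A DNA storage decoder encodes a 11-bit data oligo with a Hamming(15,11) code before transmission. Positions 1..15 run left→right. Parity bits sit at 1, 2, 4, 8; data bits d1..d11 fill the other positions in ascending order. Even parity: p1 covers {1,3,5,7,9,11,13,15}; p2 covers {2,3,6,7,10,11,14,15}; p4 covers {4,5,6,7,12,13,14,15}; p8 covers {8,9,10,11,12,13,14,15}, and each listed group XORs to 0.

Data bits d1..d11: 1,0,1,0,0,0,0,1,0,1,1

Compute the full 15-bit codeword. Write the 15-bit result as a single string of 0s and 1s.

Place data at non-parity positions: p1 p2 1 p4 0 1 0 p8 0 0 0 1 0 1 1
p1 (pos 1,3,5,7,9,11,13,15): XOR of data positions = 1⊕0⊕0⊕0⊕0⊕0⊕1 = 0
p2 (pos 2,3,6,7,10,11,14,15): XOR of data positions = 1⊕1⊕0⊕0⊕0⊕1⊕1 = 0
p4 (pos 4,5,6,7,12,13,14,15): XOR of data positions = 0⊕1⊕0⊕1⊕0⊕1⊕1 = 0
p8 (pos 8,9,10,11,12,13,14,15): XOR of data positions = 0⊕0⊕0⊕1⊕0⊕1⊕1 = 1
Codeword: 001001010001011

001001010001011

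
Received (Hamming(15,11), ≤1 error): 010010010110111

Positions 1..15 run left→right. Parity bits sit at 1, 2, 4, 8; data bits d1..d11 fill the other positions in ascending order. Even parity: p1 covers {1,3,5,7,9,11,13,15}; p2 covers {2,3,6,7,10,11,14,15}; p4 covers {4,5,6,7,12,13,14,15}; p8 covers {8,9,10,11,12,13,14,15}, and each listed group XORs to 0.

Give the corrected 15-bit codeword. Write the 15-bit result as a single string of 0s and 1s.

s1 (pos 1,3,5,7,9,11,13,15): 0⊕0⊕1⊕0⊕0⊕1⊕1⊕1 = 0
s2 (pos 2,3,6,7,10,11,14,15): 1⊕0⊕0⊕0⊕1⊕1⊕1⊕1 = 1
s4 (pos 4,5,6,7,12,13,14,15): 0⊕1⊕0⊕0⊕0⊕1⊕1⊕1 = 0
s8 (pos 8,9,10,11,12,13,14,15): 1⊕0⊕1⊕1⊕0⊕1⊕1⊕1 = 0
Syndrome s8…s1 = 0010 → error at position 2.
Flip position 2: 010010010110111 → 000010010110111

000010010110111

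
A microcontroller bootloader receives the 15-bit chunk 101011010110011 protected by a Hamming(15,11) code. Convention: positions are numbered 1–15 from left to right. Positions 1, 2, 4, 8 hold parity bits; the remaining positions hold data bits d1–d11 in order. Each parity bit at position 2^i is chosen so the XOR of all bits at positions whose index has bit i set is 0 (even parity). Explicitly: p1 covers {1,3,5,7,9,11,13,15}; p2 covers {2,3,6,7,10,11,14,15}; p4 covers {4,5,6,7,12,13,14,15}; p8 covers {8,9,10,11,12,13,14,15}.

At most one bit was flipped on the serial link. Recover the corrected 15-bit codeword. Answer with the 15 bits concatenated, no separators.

101011011110011

s1 (pos 1,3,5,7,9,11,13,15): 1⊕1⊕1⊕0⊕0⊕1⊕0⊕1 = 1
s2 (pos 2,3,6,7,10,11,14,15): 0⊕1⊕1⊕0⊕1⊕1⊕1⊕1 = 0
s4 (pos 4,5,6,7,12,13,14,15): 0⊕1⊕1⊕0⊕0⊕0⊕1⊕1 = 0
s8 (pos 8,9,10,11,12,13,14,15): 1⊕0⊕1⊕1⊕0⊕0⊕1⊕1 = 1
Syndrome s8…s1 = 1001 → error at position 9.
Flip position 9: 101011010110011 → 101011011110011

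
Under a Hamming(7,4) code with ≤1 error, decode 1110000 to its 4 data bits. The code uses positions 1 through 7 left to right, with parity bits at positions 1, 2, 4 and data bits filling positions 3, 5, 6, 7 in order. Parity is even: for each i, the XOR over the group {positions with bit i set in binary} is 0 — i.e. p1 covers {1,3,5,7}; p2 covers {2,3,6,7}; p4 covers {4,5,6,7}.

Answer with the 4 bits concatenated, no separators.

1000

s1 (pos 1,3,5,7): 1⊕1⊕0⊕0 = 0
s2 (pos 2,3,6,7): 1⊕1⊕0⊕0 = 0
s4 (pos 4,5,6,7): 0⊕0⊕0⊕0 = 0
Syndrome s4…s1 = 000 → no error.
Read data bits from positions 3,5,6,7: 1000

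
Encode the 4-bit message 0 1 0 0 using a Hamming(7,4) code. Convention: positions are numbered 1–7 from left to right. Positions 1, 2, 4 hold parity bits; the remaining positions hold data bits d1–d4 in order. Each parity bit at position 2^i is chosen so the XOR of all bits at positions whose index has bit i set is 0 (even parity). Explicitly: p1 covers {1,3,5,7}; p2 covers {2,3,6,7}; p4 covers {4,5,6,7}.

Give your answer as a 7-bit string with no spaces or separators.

Place data at non-parity positions: p1 p2 0 p4 1 0 0
p1 (pos 1,3,5,7): XOR of data positions = 0⊕1⊕0 = 1
p2 (pos 2,3,6,7): XOR of data positions = 0⊕0⊕0 = 0
p4 (pos 4,5,6,7): XOR of data positions = 1⊕0⊕0 = 1
Codeword: 1001100

1001100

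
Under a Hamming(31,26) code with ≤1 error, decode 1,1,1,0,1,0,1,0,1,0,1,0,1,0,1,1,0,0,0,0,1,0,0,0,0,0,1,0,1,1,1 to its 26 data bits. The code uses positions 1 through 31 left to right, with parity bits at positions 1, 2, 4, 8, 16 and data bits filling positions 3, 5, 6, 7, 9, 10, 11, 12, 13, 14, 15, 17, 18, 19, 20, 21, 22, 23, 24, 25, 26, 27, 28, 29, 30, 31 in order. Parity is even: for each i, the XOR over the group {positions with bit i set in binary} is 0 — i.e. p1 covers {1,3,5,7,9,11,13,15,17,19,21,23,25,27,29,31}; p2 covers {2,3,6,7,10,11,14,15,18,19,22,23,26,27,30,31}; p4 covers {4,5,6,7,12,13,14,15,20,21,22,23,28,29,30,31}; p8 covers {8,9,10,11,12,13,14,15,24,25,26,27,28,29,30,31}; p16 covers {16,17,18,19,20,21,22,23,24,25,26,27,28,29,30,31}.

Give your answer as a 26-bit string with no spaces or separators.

11011010101000010000010111

s1 (pos 1,3,5,7,9,11,13,15,17,19,21,23,25,27,29,31): 1⊕1⊕1⊕1⊕1⊕1⊕1⊕1⊕0⊕0⊕1⊕0⊕0⊕1⊕1⊕1 = 0
s2 (pos 2,3,6,7,10,11,14,15,18,19,22,23,26,27,30,31): 1⊕1⊕0⊕1⊕0⊕1⊕0⊕1⊕0⊕0⊕0⊕0⊕0⊕1⊕1⊕1 = 0
s4 (pos 4,5,6,7,12,13,14,15,20,21,22,23,28,29,30,31): 0⊕1⊕0⊕1⊕0⊕1⊕0⊕1⊕0⊕1⊕0⊕0⊕0⊕1⊕1⊕1 = 0
s8 (pos 8,9,10,11,12,13,14,15,24,25,26,27,28,29,30,31): 0⊕1⊕0⊕1⊕0⊕1⊕0⊕1⊕0⊕0⊕0⊕1⊕0⊕1⊕1⊕1 = 0
s16 (pos 16,17,18,19,20,21,22,23,24,25,26,27,28,29,30,31): 1⊕0⊕0⊕0⊕0⊕1⊕0⊕0⊕0⊕0⊕0⊕1⊕0⊕1⊕1⊕1 = 0
Syndrome s16…s1 = 00000 → no error.
Read data bits from positions 3,5,6,7,9,10,11,12,13,14,15,17,18,19,20,21,22,23,24,25,26,27,28,29,30,31: 11011010101000010000010111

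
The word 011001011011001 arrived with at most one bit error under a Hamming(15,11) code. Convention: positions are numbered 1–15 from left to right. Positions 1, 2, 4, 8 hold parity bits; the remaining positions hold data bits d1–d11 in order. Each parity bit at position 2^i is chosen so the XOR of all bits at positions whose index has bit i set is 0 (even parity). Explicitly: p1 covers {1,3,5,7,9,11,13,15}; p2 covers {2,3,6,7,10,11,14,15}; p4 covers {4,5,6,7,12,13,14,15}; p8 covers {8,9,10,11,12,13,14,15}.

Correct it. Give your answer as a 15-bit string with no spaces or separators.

011001011011011

s1 (pos 1,3,5,7,9,11,13,15): 0⊕1⊕0⊕0⊕1⊕1⊕0⊕1 = 0
s2 (pos 2,3,6,7,10,11,14,15): 1⊕1⊕1⊕0⊕0⊕1⊕0⊕1 = 1
s4 (pos 4,5,6,7,12,13,14,15): 0⊕0⊕1⊕0⊕1⊕0⊕0⊕1 = 1
s8 (pos 8,9,10,11,12,13,14,15): 1⊕1⊕0⊕1⊕1⊕0⊕0⊕1 = 1
Syndrome s8…s1 = 1110 → error at position 14.
Flip position 14: 011001011011001 → 011001011011011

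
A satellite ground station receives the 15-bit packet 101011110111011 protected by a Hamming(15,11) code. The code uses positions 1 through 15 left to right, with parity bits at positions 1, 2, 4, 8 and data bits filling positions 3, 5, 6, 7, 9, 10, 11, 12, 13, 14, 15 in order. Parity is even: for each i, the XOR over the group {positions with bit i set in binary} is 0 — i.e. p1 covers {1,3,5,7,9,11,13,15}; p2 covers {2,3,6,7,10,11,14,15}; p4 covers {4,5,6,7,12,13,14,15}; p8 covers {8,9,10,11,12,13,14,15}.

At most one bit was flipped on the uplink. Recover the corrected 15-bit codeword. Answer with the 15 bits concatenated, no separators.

111011110111011

s1 (pos 1,3,5,7,9,11,13,15): 1⊕1⊕1⊕1⊕0⊕1⊕0⊕1 = 0
s2 (pos 2,3,6,7,10,11,14,15): 0⊕1⊕1⊕1⊕1⊕1⊕1⊕1 = 1
s4 (pos 4,5,6,7,12,13,14,15): 0⊕1⊕1⊕1⊕1⊕0⊕1⊕1 = 0
s8 (pos 8,9,10,11,12,13,14,15): 1⊕0⊕1⊕1⊕1⊕0⊕1⊕1 = 0
Syndrome s8…s1 = 0010 → error at position 2.
Flip position 2: 101011110111011 → 111011110111011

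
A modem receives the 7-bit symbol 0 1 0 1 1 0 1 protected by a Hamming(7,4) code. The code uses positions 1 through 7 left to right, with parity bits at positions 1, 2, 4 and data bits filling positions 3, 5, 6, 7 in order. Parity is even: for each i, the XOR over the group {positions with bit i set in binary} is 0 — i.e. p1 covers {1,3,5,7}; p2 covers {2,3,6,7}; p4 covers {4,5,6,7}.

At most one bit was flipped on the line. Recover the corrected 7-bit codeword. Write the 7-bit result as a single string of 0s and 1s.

0100101

s1 (pos 1,3,5,7): 0⊕0⊕1⊕1 = 0
s2 (pos 2,3,6,7): 1⊕0⊕0⊕1 = 0
s4 (pos 4,5,6,7): 1⊕1⊕0⊕1 = 1
Syndrome s4…s1 = 100 → error at position 4.
Flip position 4: 0101101 → 0100101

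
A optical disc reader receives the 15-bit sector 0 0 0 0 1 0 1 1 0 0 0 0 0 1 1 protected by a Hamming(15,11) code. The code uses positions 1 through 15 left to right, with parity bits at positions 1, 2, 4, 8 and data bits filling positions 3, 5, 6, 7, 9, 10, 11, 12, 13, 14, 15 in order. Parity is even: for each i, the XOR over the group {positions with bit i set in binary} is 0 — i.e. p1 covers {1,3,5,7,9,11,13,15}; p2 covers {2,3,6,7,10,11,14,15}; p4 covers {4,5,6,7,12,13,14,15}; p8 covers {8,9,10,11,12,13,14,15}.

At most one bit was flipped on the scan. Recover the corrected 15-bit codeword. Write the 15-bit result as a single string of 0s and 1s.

000010110010011

s1 (pos 1,3,5,7,9,11,13,15): 0⊕0⊕1⊕1⊕0⊕0⊕0⊕1 = 1
s2 (pos 2,3,6,7,10,11,14,15): 0⊕0⊕0⊕1⊕0⊕0⊕1⊕1 = 1
s4 (pos 4,5,6,7,12,13,14,15): 0⊕1⊕0⊕1⊕0⊕0⊕1⊕1 = 0
s8 (pos 8,9,10,11,12,13,14,15): 1⊕0⊕0⊕0⊕0⊕0⊕1⊕1 = 1
Syndrome s8…s1 = 1011 → error at position 11.
Flip position 11: 000010110000011 → 000010110010011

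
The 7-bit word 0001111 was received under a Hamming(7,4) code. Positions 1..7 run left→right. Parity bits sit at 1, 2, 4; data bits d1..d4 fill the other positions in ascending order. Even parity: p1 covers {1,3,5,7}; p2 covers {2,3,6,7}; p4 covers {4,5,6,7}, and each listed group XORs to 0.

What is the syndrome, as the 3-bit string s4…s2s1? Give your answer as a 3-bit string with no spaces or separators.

s1 (pos 1,3,5,7): 0⊕0⊕1⊕1 = 0
s2 (pos 2,3,6,7): 0⊕0⊕1⊕1 = 0
s4 (pos 4,5,6,7): 1⊕1⊕1⊕1 = 0
Syndrome s4…s1 = 000 → no error.

000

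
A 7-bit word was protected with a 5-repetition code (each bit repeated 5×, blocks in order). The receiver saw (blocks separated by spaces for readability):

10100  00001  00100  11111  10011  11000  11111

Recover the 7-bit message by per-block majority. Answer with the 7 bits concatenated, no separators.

Block 1 (10100): 2 ones → 0
Block 2 (00001): 1 one → 0
Block 3 (00100): 1 one → 0
Block 4 (11111): 5 ones → 1
Block 5 (10011): 3 ones → 1
Block 6 (11000): 2 ones → 0
Block 7 (11111): 5 ones → 1

0001101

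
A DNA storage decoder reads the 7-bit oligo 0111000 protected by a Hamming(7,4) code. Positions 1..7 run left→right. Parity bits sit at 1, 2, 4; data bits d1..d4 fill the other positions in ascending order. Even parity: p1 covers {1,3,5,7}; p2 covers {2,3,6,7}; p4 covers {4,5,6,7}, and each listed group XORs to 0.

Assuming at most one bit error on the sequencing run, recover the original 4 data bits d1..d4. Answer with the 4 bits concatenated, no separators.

1100

s1 (pos 1,3,5,7): 0⊕1⊕0⊕0 = 1
s2 (pos 2,3,6,7): 1⊕1⊕0⊕0 = 0
s4 (pos 4,5,6,7): 1⊕0⊕0⊕0 = 1
Syndrome s4…s1 = 101 → error at position 5.
Flip position 5: 0111000 → 0111100
Read data bits from positions 3,5,6,7: 1100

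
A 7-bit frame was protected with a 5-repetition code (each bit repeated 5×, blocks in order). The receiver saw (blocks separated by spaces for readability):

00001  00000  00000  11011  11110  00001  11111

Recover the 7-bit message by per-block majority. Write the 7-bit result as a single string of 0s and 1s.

Block 1 (00001): 1 one → 0
Block 2 (00000): 0 ones → 0
Block 3 (00000): 0 ones → 0
Block 4 (11011): 4 ones → 1
Block 5 (11110): 4 ones → 1
Block 6 (00001): 1 one → 0
Block 7 (11111): 5 ones → 1

0001101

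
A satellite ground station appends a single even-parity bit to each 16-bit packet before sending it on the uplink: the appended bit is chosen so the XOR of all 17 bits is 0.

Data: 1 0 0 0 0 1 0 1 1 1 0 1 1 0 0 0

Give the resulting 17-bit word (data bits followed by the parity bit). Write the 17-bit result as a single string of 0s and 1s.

10000101110110001

XOR of the 16 data bits: 1⊕0⊕0⊕0⊕0⊕1⊕0⊕1⊕1⊕1⊕0⊕1⊕1⊕0⊕0⊕0 = 1
Parity bit = 1 (so all 17 bits XOR to 0).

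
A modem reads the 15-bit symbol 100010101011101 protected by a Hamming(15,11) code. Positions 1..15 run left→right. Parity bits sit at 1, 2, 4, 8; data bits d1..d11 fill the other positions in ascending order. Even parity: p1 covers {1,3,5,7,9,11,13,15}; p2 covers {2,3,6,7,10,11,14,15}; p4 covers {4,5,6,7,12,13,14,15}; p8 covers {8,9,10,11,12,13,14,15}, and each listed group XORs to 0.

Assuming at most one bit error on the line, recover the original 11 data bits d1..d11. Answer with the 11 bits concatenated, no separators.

s1 (pos 1,3,5,7,9,11,13,15): 1⊕0⊕1⊕1⊕1⊕1⊕1⊕1 = 1
s2 (pos 2,3,6,7,10,11,14,15): 0⊕0⊕0⊕1⊕0⊕1⊕0⊕1 = 1
s4 (pos 4,5,6,7,12,13,14,15): 0⊕1⊕0⊕1⊕1⊕1⊕0⊕1 = 1
s8 (pos 8,9,10,11,12,13,14,15): 0⊕1⊕0⊕1⊕1⊕1⊕0⊕1 = 1
Syndrome s8…s1 = 1111 → error at position 15.
Flip position 15: 100010101011101 → 100010101011100
Read data bits from positions 3,5,6,7,9,10,11,12,13,14,15: 01011011100

01011011100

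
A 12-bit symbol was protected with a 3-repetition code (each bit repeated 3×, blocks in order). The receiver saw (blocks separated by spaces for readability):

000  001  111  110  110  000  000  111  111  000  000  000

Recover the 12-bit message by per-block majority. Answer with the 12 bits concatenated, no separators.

001110011000

Block 1 (000): 0 ones → 0
Block 2 (001): 1 one → 0
Block 3 (111): 3 ones → 1
Block 4 (110): 2 ones → 1
Block 5 (110): 2 ones → 1
Block 6 (000): 0 ones → 0
Block 7 (000): 0 ones → 0
Block 8 (111): 3 ones → 1
Block 9 (111): 3 ones → 1
Block 10 (000): 0 ones → 0
Block 11 (000): 0 ones → 0
Block 12 (000): 0 ones → 0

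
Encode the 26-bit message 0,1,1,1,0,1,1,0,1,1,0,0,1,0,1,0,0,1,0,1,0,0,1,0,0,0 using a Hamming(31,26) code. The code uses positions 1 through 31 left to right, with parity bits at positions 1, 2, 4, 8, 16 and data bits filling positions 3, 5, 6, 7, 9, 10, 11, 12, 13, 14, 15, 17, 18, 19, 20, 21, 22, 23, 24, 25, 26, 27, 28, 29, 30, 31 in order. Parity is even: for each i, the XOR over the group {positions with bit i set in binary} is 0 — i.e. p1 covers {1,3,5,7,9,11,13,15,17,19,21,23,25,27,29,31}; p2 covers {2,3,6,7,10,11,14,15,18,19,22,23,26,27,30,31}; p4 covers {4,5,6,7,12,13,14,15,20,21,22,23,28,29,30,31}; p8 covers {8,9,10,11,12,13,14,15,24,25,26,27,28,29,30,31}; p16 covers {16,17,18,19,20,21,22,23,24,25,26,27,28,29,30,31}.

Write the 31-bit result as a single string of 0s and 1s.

0100111001101101010100101001000

Place data at non-parity positions: p1 p2 0 p4 1 1 1 p8 0 1 1 0 1 1 0 p16 0 1 0 1 0 0 1 0 1 0 0 1 0 0 0
p1 (pos 1,3,5,7,9,11,13,15,17,19,21,23,25,27,29,31): XOR of data positions = 0⊕1⊕1⊕0⊕1⊕1⊕0⊕0⊕0⊕0⊕1⊕1⊕0⊕0⊕0 = 0
p2 (pos 2,3,6,7,10,11,14,15,18,19,22,23,26,27,30,31): XOR of data positions = 0⊕1⊕1⊕1⊕1⊕1⊕0⊕1⊕0⊕0⊕1⊕0⊕0⊕0⊕0 = 1
p4 (pos 4,5,6,7,12,13,14,15,20,21,22,23,28,29,30,31): XOR of data positions = 1⊕1⊕1⊕0⊕1⊕1⊕0⊕1⊕0⊕0⊕1⊕1⊕0⊕0⊕0 = 0
p8 (pos 8,9,10,11,12,13,14,15,24,25,26,27,28,29,30,31): XOR of data positions = 0⊕1⊕1⊕0⊕1⊕1⊕0⊕0⊕1⊕0⊕0⊕1⊕0⊕0⊕0 = 0
p16 (pos 16,17,18,19,20,21,22,23,24,25,26,27,28,29,30,31): XOR of data positions = 0⊕1⊕0⊕1⊕0⊕0⊕1⊕0⊕1⊕0⊕0⊕1⊕0⊕0⊕0 = 1
Codeword: 0100111001101101010100101001000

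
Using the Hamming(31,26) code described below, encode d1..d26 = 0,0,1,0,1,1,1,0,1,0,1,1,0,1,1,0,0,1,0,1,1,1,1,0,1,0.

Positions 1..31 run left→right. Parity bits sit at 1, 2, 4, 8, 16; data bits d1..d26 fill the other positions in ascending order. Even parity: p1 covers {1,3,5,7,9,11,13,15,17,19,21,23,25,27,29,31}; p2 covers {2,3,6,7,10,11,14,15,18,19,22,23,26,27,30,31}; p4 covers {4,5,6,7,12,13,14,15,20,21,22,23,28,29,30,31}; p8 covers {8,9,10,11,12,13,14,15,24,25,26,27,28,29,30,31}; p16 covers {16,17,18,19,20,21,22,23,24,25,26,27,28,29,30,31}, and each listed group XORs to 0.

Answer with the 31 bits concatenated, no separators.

Place data at non-parity positions: p1 p2 0 p4 0 1 0 p8 1 1 1 0 1 0 1 p16 1 0 1 1 0 0 1 0 1 1 1 1 0 1 0
p1 (pos 1,3,5,7,9,11,13,15,17,19,21,23,25,27,29,31): XOR of data positions = 0⊕0⊕0⊕1⊕1⊕1⊕1⊕1⊕1⊕0⊕1⊕1⊕1⊕0⊕0 = 1
p2 (pos 2,3,6,7,10,11,14,15,18,19,22,23,26,27,30,31): XOR of data positions = 0⊕1⊕0⊕1⊕1⊕0⊕1⊕0⊕1⊕0⊕1⊕1⊕1⊕1⊕0 = 1
p4 (pos 4,5,6,7,12,13,14,15,20,21,22,23,28,29,30,31): XOR of data positions = 0⊕1⊕0⊕0⊕1⊕0⊕1⊕1⊕0⊕0⊕1⊕1⊕0⊕1⊕0 = 1
p8 (pos 8,9,10,11,12,13,14,15,24,25,26,27,28,29,30,31): XOR of data positions = 1⊕1⊕1⊕0⊕1⊕0⊕1⊕0⊕1⊕1⊕1⊕1⊕0⊕1⊕0 = 0
p16 (pos 16,17,18,19,20,21,22,23,24,25,26,27,28,29,30,31): XOR of data positions = 1⊕0⊕1⊕1⊕0⊕0⊕1⊕0⊕1⊕1⊕1⊕1⊕0⊕1⊕0 = 1
Codeword: 1101010011101011101100101111010

1101010011101011101100101111010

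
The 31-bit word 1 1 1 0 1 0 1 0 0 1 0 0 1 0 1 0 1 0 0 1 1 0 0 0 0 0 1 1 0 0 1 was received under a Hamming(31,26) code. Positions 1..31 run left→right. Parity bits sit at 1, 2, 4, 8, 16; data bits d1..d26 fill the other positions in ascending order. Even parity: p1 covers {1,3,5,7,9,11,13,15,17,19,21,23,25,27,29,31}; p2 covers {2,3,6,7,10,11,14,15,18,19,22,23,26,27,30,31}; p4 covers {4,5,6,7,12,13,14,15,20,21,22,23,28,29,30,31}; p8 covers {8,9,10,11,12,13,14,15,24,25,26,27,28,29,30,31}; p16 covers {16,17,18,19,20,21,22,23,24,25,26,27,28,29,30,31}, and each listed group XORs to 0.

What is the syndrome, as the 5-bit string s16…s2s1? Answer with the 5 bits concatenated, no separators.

s1 (pos 1,3,5,7,9,11,13,15,17,19,21,23,25,27,29,31): 1⊕1⊕1⊕1⊕0⊕0⊕1⊕1⊕1⊕0⊕1⊕0⊕0⊕1⊕0⊕1 = 0
s2 (pos 2,3,6,7,10,11,14,15,18,19,22,23,26,27,30,31): 1⊕1⊕0⊕1⊕1⊕0⊕0⊕1⊕0⊕0⊕0⊕0⊕0⊕1⊕0⊕1 = 1
s4 (pos 4,5,6,7,12,13,14,15,20,21,22,23,28,29,30,31): 0⊕1⊕0⊕1⊕0⊕1⊕0⊕1⊕1⊕1⊕0⊕0⊕1⊕0⊕0⊕1 = 0
s8 (pos 8,9,10,11,12,13,14,15,24,25,26,27,28,29,30,31): 0⊕0⊕1⊕0⊕0⊕1⊕0⊕1⊕0⊕0⊕0⊕1⊕1⊕0⊕0⊕1 = 0
s16 (pos 16,17,18,19,20,21,22,23,24,25,26,27,28,29,30,31): 0⊕1⊕0⊕0⊕1⊕1⊕0⊕0⊕0⊕0⊕0⊕1⊕1⊕0⊕0⊕1 = 0
Syndrome s16…s1 = 00010 → error at position 2.

00010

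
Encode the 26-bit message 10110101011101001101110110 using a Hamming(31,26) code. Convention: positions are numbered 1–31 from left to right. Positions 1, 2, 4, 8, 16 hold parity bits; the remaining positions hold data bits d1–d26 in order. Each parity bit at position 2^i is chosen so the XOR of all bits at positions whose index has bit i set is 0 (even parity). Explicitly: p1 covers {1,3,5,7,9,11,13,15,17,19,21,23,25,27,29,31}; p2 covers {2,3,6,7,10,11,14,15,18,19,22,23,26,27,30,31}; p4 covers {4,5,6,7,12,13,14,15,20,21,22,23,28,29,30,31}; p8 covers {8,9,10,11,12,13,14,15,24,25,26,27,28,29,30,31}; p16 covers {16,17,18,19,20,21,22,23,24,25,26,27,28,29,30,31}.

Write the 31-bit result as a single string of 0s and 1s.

1011011101010111101001101110110

Place data at non-parity positions: p1 p2 1 p4 0 1 1 p8 0 1 0 1 0 1 1 p16 1 0 1 0 0 1 1 0 1 1 1 0 1 1 0
p1 (pos 1,3,5,7,9,11,13,15,17,19,21,23,25,27,29,31): XOR of data positions = 1⊕0⊕1⊕0⊕0⊕0⊕1⊕1⊕1⊕0⊕1⊕1⊕1⊕1⊕0 = 1
p2 (pos 2,3,6,7,10,11,14,15,18,19,22,23,26,27,30,31): XOR of data positions = 1⊕1⊕1⊕1⊕0⊕1⊕1⊕0⊕1⊕1⊕1⊕1⊕1⊕1⊕0 = 0
p4 (pos 4,5,6,7,12,13,14,15,20,21,22,23,28,29,30,31): XOR of data positions = 0⊕1⊕1⊕1⊕0⊕1⊕1⊕0⊕0⊕1⊕1⊕0⊕1⊕1⊕0 = 1
p8 (pos 8,9,10,11,12,13,14,15,24,25,26,27,28,29,30,31): XOR of data positions = 0⊕1⊕0⊕1⊕0⊕1⊕1⊕0⊕1⊕1⊕1⊕0⊕1⊕1⊕0 = 1
p16 (pos 16,17,18,19,20,21,22,23,24,25,26,27,28,29,30,31): XOR of data positions = 1⊕0⊕1⊕0⊕0⊕1⊕1⊕0⊕1⊕1⊕1⊕0⊕1⊕1⊕0 = 1
Codeword: 1011011101010111101001101110110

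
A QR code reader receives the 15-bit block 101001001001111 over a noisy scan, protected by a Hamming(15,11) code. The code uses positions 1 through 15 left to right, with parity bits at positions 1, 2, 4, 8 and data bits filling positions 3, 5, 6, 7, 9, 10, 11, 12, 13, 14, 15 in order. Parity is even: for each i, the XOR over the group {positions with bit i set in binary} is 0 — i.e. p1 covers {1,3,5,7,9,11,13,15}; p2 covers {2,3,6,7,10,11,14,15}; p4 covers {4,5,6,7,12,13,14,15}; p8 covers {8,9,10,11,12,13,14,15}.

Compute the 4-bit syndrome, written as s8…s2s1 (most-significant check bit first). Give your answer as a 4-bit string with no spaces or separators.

1101

s1 (pos 1,3,5,7,9,11,13,15): 1⊕1⊕0⊕0⊕1⊕0⊕1⊕1 = 1
s2 (pos 2,3,6,7,10,11,14,15): 0⊕1⊕1⊕0⊕0⊕0⊕1⊕1 = 0
s4 (pos 4,5,6,7,12,13,14,15): 0⊕0⊕1⊕0⊕1⊕1⊕1⊕1 = 1
s8 (pos 8,9,10,11,12,13,14,15): 0⊕1⊕0⊕0⊕1⊕1⊕1⊕1 = 1
Syndrome s8…s1 = 1101 → error at position 13.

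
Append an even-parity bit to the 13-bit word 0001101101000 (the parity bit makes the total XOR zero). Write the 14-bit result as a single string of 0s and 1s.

XOR of the 13 data bits: 0⊕0⊕0⊕1⊕1⊕0⊕1⊕1⊕0⊕1⊕0⊕0⊕0 = 1
Parity bit = 1 (so all 14 bits XOR to 0).

00011011010001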